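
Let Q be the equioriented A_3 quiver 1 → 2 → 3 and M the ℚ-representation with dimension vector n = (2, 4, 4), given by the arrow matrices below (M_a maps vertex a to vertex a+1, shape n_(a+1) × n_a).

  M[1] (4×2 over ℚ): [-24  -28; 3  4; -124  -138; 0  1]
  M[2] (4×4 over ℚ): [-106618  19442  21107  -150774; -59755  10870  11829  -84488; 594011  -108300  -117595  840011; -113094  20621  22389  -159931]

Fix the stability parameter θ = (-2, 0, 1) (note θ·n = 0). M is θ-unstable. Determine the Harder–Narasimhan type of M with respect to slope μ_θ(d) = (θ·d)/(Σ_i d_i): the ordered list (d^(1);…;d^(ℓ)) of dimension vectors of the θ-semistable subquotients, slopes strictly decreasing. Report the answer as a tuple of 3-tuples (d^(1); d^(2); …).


Interval decomposition of M: I[1,3]^2, I[2,3]^2.
HN type (ℓ=3): μ^(1)=1; μ^(2)=0; μ^(3)=-2

((0, 0, 4); (0, 4, 0); (2, 0, 0))


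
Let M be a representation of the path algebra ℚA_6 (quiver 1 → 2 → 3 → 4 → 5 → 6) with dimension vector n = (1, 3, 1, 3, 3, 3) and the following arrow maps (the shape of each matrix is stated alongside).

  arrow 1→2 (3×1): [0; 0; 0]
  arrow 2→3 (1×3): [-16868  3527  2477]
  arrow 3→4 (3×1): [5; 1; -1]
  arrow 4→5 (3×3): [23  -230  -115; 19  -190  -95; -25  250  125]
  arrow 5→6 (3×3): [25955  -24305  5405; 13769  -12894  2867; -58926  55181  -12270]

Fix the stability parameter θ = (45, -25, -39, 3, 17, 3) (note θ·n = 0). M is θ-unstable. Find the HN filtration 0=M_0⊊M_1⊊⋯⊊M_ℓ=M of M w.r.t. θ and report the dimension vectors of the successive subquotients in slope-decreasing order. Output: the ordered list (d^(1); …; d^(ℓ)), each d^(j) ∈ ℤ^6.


Via rank(M_{q-1}∘⋯∘M_p): M ≅ I[1,1], I[2,2]^2, I[2,4], I[4,4], I[4,6], I[5,5], I[5,6], I[6,6].
μ_θ-semistable layers: μ^(1)=45; μ^(2)=17; μ^(3)=10; μ^(4)=3; μ^(5)=-25; μ^(6)=-32

((1, 0, 0, 0, 0, 0); (0, 0, 0, 0, 1, 0); (0, 0, 0, 0, 2, 2); (0, 0, 0, 3, 0, 1); (0, 2, 0, 0, 0, 0); (0, 1, 1, 0, 0, 0))


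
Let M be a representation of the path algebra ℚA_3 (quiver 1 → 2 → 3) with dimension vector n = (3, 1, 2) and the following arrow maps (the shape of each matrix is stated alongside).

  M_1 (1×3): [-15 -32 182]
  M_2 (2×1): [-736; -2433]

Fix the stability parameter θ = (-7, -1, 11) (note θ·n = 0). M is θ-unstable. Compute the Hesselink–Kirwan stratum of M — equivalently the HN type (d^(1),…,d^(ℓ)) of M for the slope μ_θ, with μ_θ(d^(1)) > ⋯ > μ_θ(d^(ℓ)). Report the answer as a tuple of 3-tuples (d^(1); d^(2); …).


Barcode: M ≅ I[1,1]^2, I[1,3], I[3,3]. HN layers by μ_θ (3 steps, strictly decreasing):
  μ^(1)=11; μ^(2)=-1; μ^(3)=-7

((0, 0, 2); (0, 1, 0); (3, 0, 0))


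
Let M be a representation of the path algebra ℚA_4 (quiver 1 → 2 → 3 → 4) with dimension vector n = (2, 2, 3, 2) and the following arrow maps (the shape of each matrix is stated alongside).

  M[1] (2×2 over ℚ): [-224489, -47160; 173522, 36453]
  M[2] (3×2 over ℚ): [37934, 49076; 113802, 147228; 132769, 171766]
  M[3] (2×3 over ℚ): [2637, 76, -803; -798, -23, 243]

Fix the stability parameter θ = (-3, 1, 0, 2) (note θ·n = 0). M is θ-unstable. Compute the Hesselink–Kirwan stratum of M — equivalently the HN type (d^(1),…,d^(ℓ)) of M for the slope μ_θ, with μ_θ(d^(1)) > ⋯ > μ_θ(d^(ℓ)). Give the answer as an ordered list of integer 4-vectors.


Via rank(M_{q-1}∘⋯∘M_p): M ≅ I[1,2], I[1,4], I[3,3], I[3,4].
μ_θ-semistable layers: μ^(1)=2; μ^(2)=1; μ^(3)=1/2; μ^(4)=0; μ^(5)=-3

((0, 0, 0, 2); (0, 1, 0, 0); (0, 1, 1, 0); (0, 0, 2, 0); (2, 0, 0, 0))


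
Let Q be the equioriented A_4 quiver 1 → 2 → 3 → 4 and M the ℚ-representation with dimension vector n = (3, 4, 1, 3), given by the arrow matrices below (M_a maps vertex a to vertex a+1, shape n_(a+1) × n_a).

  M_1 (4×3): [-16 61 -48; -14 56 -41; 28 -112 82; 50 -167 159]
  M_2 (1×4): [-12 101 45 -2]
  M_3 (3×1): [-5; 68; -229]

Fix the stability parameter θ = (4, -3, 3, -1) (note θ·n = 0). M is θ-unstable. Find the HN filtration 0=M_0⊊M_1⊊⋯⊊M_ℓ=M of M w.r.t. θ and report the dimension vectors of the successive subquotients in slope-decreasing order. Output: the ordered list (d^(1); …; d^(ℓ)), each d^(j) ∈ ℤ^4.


Barcode: M ≅ I[1,1], I[1,2], I[1,4], I[2,2]^2, I[4,4]^2. HN layers by μ_θ (5 steps, strictly decreasing):
  μ^(1)=4; μ^(2)=1; μ^(3)=1/2; μ^(4)=-1; μ^(5)=-3

((1, 0, 0, 0); (0, 0, 1, 1); (2, 2, 0, 0); (0, 0, 0, 2); (0, 2, 0, 0))


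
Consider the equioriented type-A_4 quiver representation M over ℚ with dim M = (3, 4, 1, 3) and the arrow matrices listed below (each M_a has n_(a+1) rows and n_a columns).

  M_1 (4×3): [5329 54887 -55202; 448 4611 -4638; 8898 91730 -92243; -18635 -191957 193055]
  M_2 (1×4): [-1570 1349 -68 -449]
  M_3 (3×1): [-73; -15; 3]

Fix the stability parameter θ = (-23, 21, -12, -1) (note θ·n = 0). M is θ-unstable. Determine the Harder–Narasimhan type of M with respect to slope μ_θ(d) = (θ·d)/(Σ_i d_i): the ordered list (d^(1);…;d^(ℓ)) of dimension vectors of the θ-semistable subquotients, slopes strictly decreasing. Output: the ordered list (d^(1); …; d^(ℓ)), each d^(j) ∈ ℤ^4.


Interval decomposition of M: I[1,2]^2, I[1,4], I[2,2], I[4,4]^2.
HN type (ℓ=4): μ^(1)=21; μ^(2)=8/3; μ^(3)=-1; μ^(4)=-23

((0, 3, 0, 0); (0, 1, 1, 1); (0, 0, 0, 2); (3, 0, 0, 0))


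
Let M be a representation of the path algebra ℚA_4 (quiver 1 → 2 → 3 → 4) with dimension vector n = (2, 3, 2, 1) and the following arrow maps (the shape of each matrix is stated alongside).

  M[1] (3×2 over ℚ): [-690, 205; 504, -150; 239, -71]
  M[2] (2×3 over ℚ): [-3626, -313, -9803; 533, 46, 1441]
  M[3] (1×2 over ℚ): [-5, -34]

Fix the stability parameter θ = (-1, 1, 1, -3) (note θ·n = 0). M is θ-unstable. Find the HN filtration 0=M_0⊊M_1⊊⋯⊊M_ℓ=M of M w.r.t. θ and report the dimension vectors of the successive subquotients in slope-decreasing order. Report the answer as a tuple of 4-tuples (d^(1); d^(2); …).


Via rank(M_{q-1}∘⋯∘M_p): M ≅ I[1,3], I[1,4], I[2,2].
μ_θ-semistable layers: μ^(1)=1; μ^(2)=-1/3; μ^(3)=-1

((0, 2, 1, 0); (0, 1, 1, 1); (2, 0, 0, 0))


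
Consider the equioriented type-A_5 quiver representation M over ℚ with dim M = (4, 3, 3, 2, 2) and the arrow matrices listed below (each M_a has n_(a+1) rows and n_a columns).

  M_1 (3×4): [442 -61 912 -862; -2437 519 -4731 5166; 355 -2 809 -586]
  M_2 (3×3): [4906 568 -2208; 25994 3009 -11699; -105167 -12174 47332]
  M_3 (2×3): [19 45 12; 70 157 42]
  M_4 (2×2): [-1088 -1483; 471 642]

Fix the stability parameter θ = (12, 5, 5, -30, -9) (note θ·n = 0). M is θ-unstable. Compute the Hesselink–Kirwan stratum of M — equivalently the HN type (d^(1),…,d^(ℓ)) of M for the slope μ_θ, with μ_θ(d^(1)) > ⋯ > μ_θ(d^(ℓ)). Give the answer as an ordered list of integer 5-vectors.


Interval decomposition of M: I[1,1], I[1,3], I[1,5]^2.
HN type (ℓ=3): μ^(1)=12; μ^(2)=22/3; μ^(3)=-17/5

((1, 0, 0, 0, 0); (1, 1, 1, 0, 0); (2, 2, 2, 2, 2))


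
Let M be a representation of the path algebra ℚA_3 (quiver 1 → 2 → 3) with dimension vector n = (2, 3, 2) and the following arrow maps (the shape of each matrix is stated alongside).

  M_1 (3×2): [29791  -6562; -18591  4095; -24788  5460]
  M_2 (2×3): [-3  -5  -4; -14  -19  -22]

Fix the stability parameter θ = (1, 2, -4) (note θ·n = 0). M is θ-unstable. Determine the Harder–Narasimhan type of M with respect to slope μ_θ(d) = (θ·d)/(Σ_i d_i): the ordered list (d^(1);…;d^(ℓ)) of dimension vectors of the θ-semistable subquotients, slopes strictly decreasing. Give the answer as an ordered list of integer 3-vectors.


Interval decomposition of M: I[1,3]^2, I[2,2].
HN type (ℓ=2): μ^(1)=2; μ^(2)=-1/3

((0, 1, 0); (2, 2, 2))


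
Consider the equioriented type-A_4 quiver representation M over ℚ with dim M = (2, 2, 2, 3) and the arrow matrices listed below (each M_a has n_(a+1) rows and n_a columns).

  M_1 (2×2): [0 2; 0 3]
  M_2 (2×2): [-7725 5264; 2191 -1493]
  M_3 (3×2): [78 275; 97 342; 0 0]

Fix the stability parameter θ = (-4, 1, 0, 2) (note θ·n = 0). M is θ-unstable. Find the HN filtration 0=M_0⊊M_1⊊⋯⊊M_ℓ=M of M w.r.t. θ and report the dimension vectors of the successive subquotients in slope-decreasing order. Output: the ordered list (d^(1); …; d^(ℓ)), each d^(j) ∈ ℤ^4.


Interval decomposition of M: I[1,1], I[1,4], I[2,4], I[4,4].
HN type (ℓ=3): μ^(1)=2; μ^(2)=1/2; μ^(3)=-4

((0, 0, 0, 3); (0, 2, 2, 0); (2, 0, 0, 0))


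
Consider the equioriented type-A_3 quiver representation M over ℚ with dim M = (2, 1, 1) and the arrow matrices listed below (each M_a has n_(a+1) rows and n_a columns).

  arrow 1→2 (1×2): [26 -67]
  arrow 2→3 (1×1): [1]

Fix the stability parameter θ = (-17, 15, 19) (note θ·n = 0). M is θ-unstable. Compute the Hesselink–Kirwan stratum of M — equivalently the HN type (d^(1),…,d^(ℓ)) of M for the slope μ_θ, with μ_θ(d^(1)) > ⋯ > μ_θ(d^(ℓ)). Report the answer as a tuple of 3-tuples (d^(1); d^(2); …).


Barcode: M ≅ I[1,1], I[1,3]. HN layers by μ_θ (3 steps, strictly decreasing):
  μ^(1)=19; μ^(2)=15; μ^(3)=-17

((0, 0, 1); (0, 1, 0); (2, 0, 0))


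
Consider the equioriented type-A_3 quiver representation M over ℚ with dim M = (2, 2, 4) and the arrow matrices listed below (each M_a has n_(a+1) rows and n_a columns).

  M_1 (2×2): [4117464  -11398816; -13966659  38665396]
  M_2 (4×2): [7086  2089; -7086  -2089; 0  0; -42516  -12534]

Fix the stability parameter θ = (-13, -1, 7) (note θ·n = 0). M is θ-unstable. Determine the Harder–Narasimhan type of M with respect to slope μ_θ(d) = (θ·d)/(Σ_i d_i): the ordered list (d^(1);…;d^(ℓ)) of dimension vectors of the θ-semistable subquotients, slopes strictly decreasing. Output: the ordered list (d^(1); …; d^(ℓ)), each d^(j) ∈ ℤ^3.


Interval decomposition of M: I[1,1], I[1,3], I[2,2], I[3,3]^3.
HN type (ℓ=3): μ^(1)=7; μ^(2)=-1; μ^(3)=-13

((0, 0, 4); (0, 2, 0); (2, 0, 0))


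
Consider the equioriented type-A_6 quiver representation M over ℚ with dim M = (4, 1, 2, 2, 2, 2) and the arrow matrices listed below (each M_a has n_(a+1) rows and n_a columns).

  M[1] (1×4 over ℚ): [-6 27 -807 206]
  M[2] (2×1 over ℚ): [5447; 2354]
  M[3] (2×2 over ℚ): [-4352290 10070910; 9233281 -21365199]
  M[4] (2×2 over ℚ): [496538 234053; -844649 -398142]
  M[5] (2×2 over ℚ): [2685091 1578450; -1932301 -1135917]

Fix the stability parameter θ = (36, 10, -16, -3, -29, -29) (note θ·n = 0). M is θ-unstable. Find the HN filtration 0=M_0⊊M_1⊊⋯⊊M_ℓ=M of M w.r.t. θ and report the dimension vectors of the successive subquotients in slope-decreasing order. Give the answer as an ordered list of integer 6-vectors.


Interval decomposition of M: I[1,1]^3, I[1,6], I[3,3], I[4,6].
HN type (ℓ=4): μ^(1)=36; μ^(2)=-31/6; μ^(3)=-16; μ^(4)=-61/3

((3, 0, 0, 0, 0, 0); (1, 1, 1, 1, 1, 1); (0, 0, 1, 0, 0, 0); (0, 0, 0, 1, 1, 1))


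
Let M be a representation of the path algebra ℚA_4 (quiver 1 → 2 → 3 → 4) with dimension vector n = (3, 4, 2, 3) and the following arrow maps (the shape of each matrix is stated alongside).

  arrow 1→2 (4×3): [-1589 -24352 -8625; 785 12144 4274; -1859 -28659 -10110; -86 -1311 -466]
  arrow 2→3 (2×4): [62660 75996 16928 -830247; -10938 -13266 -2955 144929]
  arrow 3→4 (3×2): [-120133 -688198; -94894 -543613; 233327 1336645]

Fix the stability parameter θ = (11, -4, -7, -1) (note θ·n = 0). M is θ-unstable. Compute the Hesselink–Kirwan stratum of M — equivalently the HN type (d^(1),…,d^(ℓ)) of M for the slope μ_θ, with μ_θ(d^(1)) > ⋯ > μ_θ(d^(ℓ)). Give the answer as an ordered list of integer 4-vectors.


Interval decomposition of M: I[1,2], I[1,4]^2, I[2,2], I[4,4].
HN type (ℓ=4): μ^(1)=7/2; μ^(2)=-1/4; μ^(3)=-1; μ^(4)=-4

((1, 1, 0, 0); (2, 2, 2, 2); (0, 0, 0, 1); (0, 1, 0, 0))


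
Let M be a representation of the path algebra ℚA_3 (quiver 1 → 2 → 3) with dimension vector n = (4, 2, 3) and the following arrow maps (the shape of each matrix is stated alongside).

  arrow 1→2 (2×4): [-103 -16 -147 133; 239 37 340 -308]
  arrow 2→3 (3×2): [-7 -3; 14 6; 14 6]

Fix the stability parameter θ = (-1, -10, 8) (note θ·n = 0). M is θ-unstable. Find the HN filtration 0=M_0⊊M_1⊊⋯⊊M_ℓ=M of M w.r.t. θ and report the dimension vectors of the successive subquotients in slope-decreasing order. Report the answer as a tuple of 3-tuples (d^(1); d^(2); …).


Interval decomposition of M: I[1,1]^2, I[1,2], I[1,3], I[3,3]^2.
HN type (ℓ=3): μ^(1)=8; μ^(2)=-1; μ^(3)=-11/2

((0, 0, 3); (2, 0, 0); (2, 2, 0))


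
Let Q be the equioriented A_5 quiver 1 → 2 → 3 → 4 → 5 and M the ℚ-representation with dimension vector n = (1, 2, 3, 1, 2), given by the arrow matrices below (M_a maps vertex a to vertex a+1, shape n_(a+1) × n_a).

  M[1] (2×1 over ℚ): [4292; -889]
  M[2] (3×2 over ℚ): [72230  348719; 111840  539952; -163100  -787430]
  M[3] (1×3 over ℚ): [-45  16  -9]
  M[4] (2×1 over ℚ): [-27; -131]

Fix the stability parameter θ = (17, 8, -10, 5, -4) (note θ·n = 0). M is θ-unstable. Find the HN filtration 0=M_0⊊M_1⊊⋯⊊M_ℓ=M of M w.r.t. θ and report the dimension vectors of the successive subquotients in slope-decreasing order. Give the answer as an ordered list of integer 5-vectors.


Via rank(M_{q-1}∘⋯∘M_p): M ≅ I[1,5], I[2,2], I[3,3]^2, I[5,5].
μ_θ-semistable layers: μ^(1)=8; μ^(2)=16/5; μ^(3)=-4; μ^(4)=-10

((0, 1, 0, 0, 0); (1, 1, 1, 1, 1); (0, 0, 0, 0, 1); (0, 0, 2, 0, 0))


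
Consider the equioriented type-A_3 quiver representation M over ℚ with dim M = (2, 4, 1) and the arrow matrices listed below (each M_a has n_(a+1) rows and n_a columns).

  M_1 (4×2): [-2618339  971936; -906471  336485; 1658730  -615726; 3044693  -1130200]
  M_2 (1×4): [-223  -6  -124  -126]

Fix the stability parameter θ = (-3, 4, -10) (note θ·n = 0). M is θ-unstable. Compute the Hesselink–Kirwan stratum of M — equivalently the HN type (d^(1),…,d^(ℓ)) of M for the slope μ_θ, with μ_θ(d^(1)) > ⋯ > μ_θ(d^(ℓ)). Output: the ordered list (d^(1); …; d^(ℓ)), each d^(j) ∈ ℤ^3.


Interval decomposition of M: I[1,2], I[1,3], I[2,2]^2.
HN type (ℓ=2): μ^(1)=4; μ^(2)=-3

((0, 3, 0); (2, 1, 1))


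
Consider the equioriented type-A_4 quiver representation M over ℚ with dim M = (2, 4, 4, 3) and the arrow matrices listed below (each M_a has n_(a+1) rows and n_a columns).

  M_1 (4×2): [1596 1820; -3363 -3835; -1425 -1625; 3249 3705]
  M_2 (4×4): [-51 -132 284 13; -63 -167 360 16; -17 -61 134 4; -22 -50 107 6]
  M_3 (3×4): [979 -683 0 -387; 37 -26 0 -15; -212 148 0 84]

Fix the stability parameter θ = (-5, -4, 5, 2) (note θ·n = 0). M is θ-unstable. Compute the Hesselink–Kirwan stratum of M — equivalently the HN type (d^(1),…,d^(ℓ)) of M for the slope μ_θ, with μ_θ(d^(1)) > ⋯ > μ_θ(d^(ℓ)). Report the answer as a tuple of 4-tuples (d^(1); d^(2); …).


Barcode: M ≅ I[1,1], I[1,4], I[2,3]^2, I[2,4], I[4,4]. HN layers by μ_θ (5 steps, strictly decreasing):
  μ^(1)=5; μ^(2)=7/2; μ^(3)=2; μ^(4)=-4; μ^(5)=-5

((0, 0, 2, 0); (0, 0, 2, 2); (0, 0, 0, 1); (0, 4, 0, 0); (2, 0, 0, 0))


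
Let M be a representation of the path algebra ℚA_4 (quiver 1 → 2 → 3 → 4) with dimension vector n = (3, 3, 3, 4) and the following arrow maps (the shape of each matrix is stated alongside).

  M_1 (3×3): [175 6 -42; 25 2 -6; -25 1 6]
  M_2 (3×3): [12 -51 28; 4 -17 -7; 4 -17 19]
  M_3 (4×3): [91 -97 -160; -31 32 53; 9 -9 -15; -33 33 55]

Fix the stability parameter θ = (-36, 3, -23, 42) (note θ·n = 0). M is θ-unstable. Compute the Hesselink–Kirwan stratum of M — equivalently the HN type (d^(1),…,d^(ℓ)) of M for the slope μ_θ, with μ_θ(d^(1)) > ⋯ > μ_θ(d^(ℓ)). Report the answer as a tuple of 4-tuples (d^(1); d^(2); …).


Interval decomposition of M: I[1,1], I[1,4]^2, I[2,2], I[3,4], I[4,4].
HN type (ℓ=5): μ^(1)=42; μ^(2)=3; μ^(3)=-10; μ^(4)=-23; μ^(5)=-36

((0, 0, 0, 4); (0, 1, 0, 0); (0, 2, 2, 0); (0, 0, 1, 0); (3, 0, 0, 0))


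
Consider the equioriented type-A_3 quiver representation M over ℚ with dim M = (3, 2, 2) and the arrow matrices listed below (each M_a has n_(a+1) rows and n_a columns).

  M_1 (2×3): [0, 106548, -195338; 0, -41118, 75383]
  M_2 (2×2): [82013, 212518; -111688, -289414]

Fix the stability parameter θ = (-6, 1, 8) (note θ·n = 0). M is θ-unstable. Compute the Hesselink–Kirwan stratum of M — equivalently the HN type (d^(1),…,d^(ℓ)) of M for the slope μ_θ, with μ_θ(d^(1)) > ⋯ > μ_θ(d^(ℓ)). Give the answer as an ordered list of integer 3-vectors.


Via rank(M_{q-1}∘⋯∘M_p): M ≅ I[1,1]^2, I[1,3], I[2,3].
μ_θ-semistable layers: μ^(1)=8; μ^(2)=1; μ^(3)=-6

((0, 0, 2); (0, 2, 0); (3, 0, 0))


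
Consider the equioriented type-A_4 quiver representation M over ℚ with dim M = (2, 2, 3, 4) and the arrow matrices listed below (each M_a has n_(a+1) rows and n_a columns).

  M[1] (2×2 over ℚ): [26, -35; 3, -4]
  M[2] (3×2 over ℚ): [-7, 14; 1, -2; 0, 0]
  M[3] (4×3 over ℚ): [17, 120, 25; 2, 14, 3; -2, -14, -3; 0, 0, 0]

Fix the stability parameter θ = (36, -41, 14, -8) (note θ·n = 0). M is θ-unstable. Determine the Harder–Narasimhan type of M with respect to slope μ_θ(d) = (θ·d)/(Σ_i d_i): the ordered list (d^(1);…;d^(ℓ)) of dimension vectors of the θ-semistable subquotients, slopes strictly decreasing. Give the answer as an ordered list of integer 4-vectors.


Via rank(M_{q-1}∘⋯∘M_p): M ≅ I[1,2], I[1,4], I[3,3], I[3,4], I[4,4]^2.
μ_θ-semistable layers: μ^(1)=14; μ^(2)=3; μ^(3)=-5/2; μ^(4)=-8

((0, 0, 1, 0); (0, 0, 2, 2); (2, 2, 0, 0); (0, 0, 0, 2))


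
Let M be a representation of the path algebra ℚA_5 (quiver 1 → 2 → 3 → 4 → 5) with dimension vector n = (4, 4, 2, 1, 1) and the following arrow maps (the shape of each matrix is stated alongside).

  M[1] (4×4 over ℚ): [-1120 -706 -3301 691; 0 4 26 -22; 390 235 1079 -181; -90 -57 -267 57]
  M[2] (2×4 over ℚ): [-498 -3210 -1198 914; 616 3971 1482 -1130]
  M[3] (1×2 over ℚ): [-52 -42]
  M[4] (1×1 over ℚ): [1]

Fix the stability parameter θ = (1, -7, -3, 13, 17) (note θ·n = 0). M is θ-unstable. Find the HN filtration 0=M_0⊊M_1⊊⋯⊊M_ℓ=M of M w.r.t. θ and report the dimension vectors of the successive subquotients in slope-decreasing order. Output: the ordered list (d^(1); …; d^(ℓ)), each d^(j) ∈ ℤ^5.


Interval decomposition of M: I[1,1]^2, I[1,3], I[1,5], I[2,2]^2.
HN type (ℓ=5): μ^(1)=17; μ^(2)=13; μ^(3)=1; μ^(4)=-3; μ^(5)=-7

((0, 0, 0, 0, 1); (0, 0, 0, 1, 0); (2, 0, 0, 0, 0); (2, 2, 2, 0, 0); (0, 2, 0, 0, 0))


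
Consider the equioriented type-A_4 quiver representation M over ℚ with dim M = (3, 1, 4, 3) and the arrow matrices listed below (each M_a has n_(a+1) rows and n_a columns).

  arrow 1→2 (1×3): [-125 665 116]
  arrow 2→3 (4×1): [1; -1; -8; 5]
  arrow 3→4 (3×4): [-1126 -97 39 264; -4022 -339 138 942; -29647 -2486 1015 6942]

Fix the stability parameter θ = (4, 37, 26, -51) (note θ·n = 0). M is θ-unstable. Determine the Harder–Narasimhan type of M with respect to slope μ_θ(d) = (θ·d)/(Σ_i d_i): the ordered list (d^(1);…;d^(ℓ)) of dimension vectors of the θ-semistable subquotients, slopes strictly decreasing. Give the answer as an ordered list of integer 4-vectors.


Interval decomposition of M: I[1,1]^2, I[1,4], I[3,3], I[3,4]^2.
HN type (ℓ=3): μ^(1)=26; μ^(2)=4; μ^(3)=-25/2

((0, 0, 1, 0); (3, 1, 1, 1); (0, 0, 2, 2))


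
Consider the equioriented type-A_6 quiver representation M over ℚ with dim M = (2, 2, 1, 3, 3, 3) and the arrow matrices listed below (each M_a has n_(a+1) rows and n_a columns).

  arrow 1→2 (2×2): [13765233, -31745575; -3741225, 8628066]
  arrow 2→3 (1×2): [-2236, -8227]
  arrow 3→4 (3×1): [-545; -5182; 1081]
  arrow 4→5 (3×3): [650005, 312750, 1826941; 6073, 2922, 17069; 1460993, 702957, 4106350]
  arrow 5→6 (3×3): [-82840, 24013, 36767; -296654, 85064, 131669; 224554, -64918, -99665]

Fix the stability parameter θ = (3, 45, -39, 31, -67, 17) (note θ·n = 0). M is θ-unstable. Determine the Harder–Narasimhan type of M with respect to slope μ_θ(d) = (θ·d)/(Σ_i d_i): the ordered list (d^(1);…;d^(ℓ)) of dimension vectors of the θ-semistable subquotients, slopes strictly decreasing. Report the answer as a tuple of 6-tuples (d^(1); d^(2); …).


Via rank(M_{q-1}∘⋯∘M_p): M ≅ I[1,2], I[1,6], I[4,4], I[4,6], I[5,5], I[6,6].
μ_θ-semistable layers: μ^(1)=45; μ^(2)=31; μ^(3)=17; μ^(4)=3; μ^(5)=-27/5; μ^(6)=-18; μ^(7)=-67

((0, 1, 0, 0, 0, 0); (0, 0, 0, 1, 0, 0); (0, 0, 0, 0, 0, 3); (1, 0, 0, 0, 0, 0); (1, 1, 1, 1, 1, 0); (0, 0, 0, 1, 1, 0); (0, 0, 0, 0, 1, 0))


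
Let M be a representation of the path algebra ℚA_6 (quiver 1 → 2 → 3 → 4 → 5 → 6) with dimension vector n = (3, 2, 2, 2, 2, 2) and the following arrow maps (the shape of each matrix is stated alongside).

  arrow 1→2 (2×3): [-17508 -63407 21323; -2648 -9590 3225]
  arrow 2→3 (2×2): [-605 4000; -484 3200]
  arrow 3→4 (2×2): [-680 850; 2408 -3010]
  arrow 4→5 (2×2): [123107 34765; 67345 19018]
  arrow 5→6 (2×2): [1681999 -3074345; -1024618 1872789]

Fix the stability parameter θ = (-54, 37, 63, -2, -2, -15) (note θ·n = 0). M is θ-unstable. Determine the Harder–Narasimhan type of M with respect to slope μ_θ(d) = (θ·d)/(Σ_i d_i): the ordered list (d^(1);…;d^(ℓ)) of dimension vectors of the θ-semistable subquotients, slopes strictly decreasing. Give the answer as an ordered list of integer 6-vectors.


Via rank(M_{q-1}∘⋯∘M_p): M ≅ I[1,1], I[1,2], I[1,3], I[3,6], I[4,6].
μ_θ-semistable layers: μ^(1)=63; μ^(2)=37; μ^(3)=11; μ^(4)=-19/3; μ^(5)=-54

((0, 0, 1, 0, 0, 0); (0, 2, 0, 0, 0, 0); (0, 0, 1, 1, 1, 1); (0, 0, 0, 1, 1, 1); (3, 0, 0, 0, 0, 0))


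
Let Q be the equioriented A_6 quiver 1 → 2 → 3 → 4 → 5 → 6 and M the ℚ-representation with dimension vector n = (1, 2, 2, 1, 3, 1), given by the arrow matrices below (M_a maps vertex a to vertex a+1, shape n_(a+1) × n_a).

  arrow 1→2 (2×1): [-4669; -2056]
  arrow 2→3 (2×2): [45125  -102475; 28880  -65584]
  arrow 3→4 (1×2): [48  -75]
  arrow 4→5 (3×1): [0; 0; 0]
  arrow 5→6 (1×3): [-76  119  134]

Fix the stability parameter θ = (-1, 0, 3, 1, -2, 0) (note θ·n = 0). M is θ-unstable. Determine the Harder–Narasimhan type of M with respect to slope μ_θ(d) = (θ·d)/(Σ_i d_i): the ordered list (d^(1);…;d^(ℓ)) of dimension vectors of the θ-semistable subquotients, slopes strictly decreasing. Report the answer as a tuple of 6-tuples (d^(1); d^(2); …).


Interval decomposition of M: I[1,3], I[2,2], I[3,4], I[5,5]^2, I[5,6].
HN type (ℓ=5): μ^(1)=3; μ^(2)=2; μ^(3)=0; μ^(4)=-1; μ^(5)=-2

((0, 0, 1, 0, 0, 0); (0, 0, 1, 1, 0, 0); (0, 2, 0, 0, 0, 1); (1, 0, 0, 0, 0, 0); (0, 0, 0, 0, 3, 0))


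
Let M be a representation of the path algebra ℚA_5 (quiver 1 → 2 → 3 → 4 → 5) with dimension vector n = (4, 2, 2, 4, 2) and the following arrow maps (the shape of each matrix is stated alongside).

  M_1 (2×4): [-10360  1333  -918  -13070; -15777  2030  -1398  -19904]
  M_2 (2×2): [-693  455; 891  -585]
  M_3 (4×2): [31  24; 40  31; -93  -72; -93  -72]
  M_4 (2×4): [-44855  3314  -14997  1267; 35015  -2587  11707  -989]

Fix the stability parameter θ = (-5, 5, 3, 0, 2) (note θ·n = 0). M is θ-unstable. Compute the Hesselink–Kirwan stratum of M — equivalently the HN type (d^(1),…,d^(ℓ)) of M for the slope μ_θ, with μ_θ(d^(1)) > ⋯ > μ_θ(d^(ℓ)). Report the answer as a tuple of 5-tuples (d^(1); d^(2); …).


Interval decomposition of M: I[1,1]^2, I[1,2], I[1,5], I[3,5], I[4,4]^2.
HN type (ℓ=6): μ^(1)=5; μ^(2)=5/2; μ^(3)=2; μ^(4)=3/2; μ^(5)=0; μ^(6)=-5

((0, 1, 0, 0, 0); (0, 1, 1, 1, 1); (0, 0, 0, 0, 1); (0, 0, 1, 1, 0); (0, 0, 0, 2, 0); (4, 0, 0, 0, 0))


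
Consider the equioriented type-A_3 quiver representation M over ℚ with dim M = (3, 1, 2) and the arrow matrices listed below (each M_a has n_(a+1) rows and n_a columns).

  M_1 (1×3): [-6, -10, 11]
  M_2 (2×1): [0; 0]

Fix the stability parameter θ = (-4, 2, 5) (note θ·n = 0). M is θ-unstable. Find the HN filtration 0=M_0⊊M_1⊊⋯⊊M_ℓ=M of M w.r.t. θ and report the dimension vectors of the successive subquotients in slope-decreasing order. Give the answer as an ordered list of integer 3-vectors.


Interval decomposition of M: I[1,1]^2, I[1,2], I[3,3]^2.
HN type (ℓ=3): μ^(1)=5; μ^(2)=2; μ^(3)=-4

((0, 0, 2); (0, 1, 0); (3, 0, 0))


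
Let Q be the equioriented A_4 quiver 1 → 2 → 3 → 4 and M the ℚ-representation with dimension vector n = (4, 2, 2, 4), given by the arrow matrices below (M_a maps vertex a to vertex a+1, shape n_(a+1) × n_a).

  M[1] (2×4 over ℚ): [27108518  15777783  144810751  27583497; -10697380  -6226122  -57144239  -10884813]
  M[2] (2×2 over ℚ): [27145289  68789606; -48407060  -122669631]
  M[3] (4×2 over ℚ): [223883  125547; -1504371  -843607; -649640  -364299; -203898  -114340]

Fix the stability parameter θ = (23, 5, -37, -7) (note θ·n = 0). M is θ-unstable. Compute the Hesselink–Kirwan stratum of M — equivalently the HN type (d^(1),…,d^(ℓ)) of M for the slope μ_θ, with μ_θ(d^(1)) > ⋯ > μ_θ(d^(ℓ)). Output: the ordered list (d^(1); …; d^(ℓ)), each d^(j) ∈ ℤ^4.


Via rank(M_{q-1}∘⋯∘M_p): M ≅ I[1,1]^2, I[1,4]^2, I[4,4]^2.
μ_θ-semistable layers: μ^(1)=23; μ^(2)=-4; μ^(3)=-7

((2, 0, 0, 0); (2, 2, 2, 2); (0, 0, 0, 2))


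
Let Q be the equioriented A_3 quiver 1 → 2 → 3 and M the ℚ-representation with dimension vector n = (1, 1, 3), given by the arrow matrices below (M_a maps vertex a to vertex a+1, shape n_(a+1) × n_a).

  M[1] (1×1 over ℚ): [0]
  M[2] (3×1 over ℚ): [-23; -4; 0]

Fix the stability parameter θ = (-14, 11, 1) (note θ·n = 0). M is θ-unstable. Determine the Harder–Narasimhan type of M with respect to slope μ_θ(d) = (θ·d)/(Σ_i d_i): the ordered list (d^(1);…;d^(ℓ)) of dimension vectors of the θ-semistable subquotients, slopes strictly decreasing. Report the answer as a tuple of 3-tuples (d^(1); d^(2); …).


Interval decomposition of M: I[1,1], I[2,3], I[3,3]^2.
HN type (ℓ=3): μ^(1)=6; μ^(2)=1; μ^(3)=-14

((0, 1, 1); (0, 0, 2); (1, 0, 0))


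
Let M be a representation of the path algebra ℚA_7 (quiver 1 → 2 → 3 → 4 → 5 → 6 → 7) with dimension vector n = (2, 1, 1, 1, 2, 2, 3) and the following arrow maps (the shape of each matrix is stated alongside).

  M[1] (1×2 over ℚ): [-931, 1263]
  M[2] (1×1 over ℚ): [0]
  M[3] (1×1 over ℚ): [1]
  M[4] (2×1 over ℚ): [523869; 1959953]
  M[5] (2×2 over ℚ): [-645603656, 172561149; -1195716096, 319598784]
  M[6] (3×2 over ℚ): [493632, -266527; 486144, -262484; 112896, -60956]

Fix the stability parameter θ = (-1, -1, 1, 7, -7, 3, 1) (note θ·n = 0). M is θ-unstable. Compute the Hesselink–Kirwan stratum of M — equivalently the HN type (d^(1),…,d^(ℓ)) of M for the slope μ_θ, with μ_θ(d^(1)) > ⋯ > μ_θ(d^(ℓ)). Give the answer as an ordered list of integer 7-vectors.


Barcode: M ≅ I[1,1], I[1,2], I[3,6], I[5,5], I[6,7], I[7,7]^2. HN layers by μ_θ (6 steps, strictly decreasing):
  μ^(1)=3; μ^(2)=2; μ^(3)=1; μ^(4)=1/3; μ^(5)=-1; μ^(6)=-7

((0, 0, 0, 0, 0, 1, 0); (0, 0, 0, 0, 0, 1, 1); (0, 0, 0, 0, 0, 0, 2); (0, 0, 1, 1, 1, 0, 0); (2, 1, 0, 0, 0, 0, 0); (0, 0, 0, 0, 1, 0, 0))


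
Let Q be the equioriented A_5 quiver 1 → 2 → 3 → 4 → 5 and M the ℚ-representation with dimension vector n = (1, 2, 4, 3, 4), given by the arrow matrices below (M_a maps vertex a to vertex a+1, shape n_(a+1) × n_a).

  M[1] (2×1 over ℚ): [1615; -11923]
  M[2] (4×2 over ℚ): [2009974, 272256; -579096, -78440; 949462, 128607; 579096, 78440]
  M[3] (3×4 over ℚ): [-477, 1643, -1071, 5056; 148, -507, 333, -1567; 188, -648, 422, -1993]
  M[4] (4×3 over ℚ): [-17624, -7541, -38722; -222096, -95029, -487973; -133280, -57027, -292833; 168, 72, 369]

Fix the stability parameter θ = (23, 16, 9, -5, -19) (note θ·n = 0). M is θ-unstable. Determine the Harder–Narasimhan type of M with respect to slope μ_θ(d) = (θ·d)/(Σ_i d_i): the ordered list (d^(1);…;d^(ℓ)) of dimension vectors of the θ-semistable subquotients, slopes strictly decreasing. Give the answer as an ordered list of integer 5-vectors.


Barcode: M ≅ I[1,5], I[2,4], I[3,3], I[3,5], I[5,5]^2. HN layers by μ_θ (5 steps, strictly decreasing):
  μ^(1)=9; μ^(2)=20/3; μ^(3)=24/5; μ^(4)=-5; μ^(5)=-19

((0, 0, 1, 0, 0); (0, 1, 1, 1, 0); (1, 1, 1, 1, 1); (0, 0, 1, 1, 1); (0, 0, 0, 0, 2))


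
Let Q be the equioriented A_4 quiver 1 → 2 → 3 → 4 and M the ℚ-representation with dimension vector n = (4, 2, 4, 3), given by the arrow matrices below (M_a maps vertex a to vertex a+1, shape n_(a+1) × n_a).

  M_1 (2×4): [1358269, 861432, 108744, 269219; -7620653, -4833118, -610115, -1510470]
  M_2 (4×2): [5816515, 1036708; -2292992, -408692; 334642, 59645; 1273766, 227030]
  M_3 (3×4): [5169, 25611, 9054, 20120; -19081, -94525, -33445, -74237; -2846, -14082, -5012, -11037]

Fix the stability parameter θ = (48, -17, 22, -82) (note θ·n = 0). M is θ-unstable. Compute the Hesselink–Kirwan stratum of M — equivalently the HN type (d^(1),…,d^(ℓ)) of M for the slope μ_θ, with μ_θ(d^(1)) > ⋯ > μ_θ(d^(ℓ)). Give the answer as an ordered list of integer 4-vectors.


Via rank(M_{q-1}∘⋯∘M_p): M ≅ I[1,1]^2, I[1,4]^2, I[3,3], I[3,4].
μ_θ-semistable layers: μ^(1)=48; μ^(2)=22; μ^(3)=-29/4; μ^(4)=-30

((2, 0, 0, 0); (0, 0, 1, 0); (2, 2, 2, 2); (0, 0, 1, 1))


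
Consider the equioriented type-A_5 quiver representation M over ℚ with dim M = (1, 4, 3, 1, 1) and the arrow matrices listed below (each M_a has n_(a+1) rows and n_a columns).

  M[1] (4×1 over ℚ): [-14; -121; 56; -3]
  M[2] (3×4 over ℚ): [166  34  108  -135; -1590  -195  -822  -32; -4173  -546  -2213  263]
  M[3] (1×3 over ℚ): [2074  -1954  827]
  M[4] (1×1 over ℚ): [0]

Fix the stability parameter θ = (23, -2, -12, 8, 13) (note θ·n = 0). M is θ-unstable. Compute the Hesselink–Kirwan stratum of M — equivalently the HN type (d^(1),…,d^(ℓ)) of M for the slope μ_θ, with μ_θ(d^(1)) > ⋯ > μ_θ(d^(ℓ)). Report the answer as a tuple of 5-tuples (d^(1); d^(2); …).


Barcode: M ≅ I[1,4], I[2,2], I[2,3]^2, I[5,5]. HN layers by μ_θ (5 steps, strictly decreasing):
  μ^(1)=13; μ^(2)=8; μ^(3)=3; μ^(4)=-2; μ^(5)=-7

((0, 0, 0, 0, 1); (0, 0, 0, 1, 0); (1, 1, 1, 0, 0); (0, 1, 0, 0, 0); (0, 2, 2, 0, 0))


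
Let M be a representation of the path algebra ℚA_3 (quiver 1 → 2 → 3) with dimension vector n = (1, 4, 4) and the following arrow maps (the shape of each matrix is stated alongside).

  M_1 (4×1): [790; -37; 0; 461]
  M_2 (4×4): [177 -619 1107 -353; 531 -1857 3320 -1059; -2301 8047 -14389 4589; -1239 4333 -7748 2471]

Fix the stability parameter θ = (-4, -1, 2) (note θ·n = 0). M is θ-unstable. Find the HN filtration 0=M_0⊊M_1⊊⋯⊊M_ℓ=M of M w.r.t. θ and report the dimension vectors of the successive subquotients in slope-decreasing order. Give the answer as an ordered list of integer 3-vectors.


Via rank(M_{q-1}∘⋯∘M_p): M ≅ I[1,2], I[2,2], I[2,3]^2, I[3,3]^2.
μ_θ-semistable layers: μ^(1)=2; μ^(2)=-1; μ^(3)=-4

((0, 0, 4); (0, 4, 0); (1, 0, 0))


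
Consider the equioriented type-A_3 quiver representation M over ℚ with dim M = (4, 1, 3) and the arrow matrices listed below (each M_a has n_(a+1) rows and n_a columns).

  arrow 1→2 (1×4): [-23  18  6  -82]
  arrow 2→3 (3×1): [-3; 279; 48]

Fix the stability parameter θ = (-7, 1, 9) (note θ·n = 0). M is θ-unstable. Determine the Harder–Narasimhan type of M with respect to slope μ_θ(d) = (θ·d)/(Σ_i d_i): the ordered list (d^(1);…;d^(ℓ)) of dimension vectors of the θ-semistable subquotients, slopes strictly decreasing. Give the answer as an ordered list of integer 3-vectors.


Barcode: M ≅ I[1,1]^3, I[1,3], I[3,3]^2. HN layers by μ_θ (3 steps, strictly decreasing):
  μ^(1)=9; μ^(2)=1; μ^(3)=-7

((0, 0, 3); (0, 1, 0); (4, 0, 0))


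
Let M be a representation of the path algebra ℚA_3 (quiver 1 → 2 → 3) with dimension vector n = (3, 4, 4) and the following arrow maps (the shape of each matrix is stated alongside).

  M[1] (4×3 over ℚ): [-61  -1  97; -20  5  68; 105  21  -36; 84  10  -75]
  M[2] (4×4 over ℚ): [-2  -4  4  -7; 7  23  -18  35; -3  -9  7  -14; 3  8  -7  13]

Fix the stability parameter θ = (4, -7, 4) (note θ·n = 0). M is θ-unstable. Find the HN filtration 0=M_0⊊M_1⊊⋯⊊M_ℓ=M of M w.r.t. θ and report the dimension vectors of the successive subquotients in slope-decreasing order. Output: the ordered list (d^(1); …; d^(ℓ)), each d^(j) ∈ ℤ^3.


Barcode: M ≅ I[1,3]^3, I[2,3]. HN layers by μ_θ (3 steps, strictly decreasing):
  μ^(1)=4; μ^(2)=-3/2; μ^(3)=-7

((0, 0, 4); (3, 3, 0); (0, 1, 0))


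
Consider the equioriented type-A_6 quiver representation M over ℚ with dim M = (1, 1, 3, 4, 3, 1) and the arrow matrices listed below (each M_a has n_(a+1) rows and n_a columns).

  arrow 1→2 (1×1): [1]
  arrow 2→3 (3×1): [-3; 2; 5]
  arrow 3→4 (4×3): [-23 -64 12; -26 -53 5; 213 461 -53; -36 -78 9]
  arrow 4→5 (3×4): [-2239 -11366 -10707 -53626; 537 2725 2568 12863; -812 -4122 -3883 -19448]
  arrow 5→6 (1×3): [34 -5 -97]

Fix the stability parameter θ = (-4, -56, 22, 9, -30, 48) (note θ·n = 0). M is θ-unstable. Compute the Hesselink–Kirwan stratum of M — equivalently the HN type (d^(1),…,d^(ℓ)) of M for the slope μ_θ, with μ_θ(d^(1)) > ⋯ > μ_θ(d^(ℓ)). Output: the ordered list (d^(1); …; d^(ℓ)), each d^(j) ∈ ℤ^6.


Interval decomposition of M: I[1,6], I[3,5]^2, I[4,4].
HN type (ℓ=4): μ^(1)=48; μ^(2)=9; μ^(3)=1/3; μ^(4)=-30

((0, 0, 0, 0, 0, 1); (0, 0, 0, 1, 0, 0); (0, 0, 3, 3, 3, 0); (1, 1, 0, 0, 0, 0))


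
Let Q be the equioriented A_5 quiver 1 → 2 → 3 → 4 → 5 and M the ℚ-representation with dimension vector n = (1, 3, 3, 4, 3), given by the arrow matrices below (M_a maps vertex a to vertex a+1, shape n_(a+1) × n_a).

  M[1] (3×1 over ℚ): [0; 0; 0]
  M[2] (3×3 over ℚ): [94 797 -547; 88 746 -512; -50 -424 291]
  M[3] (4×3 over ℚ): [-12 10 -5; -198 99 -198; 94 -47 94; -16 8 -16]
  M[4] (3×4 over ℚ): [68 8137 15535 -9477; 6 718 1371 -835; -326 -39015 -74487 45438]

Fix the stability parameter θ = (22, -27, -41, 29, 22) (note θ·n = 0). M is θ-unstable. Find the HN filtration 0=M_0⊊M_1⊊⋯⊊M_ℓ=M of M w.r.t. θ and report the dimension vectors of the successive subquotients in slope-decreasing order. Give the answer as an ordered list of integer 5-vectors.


Interval decomposition of M: I[1,1], I[2,2], I[2,3], I[2,5], I[3,5], I[4,4], I[4,5].
HN type (ℓ=6): μ^(1)=29; μ^(2)=51/2; μ^(3)=22; μ^(4)=-27; μ^(5)=-34; μ^(6)=-41

((0, 0, 0, 1, 0); (0, 0, 0, 3, 3); (1, 0, 0, 0, 0); (0, 1, 0, 0, 0); (0, 2, 2, 0, 0); (0, 0, 1, 0, 0))


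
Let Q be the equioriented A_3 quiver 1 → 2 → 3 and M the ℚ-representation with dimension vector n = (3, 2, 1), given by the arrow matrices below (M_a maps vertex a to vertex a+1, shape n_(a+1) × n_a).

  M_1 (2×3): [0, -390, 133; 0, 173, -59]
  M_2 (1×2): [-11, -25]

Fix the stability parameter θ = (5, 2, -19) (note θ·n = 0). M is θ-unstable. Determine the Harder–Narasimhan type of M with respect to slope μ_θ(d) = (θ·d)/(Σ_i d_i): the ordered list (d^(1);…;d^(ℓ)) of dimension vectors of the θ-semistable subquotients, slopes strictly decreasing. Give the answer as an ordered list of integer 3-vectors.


Interval decomposition of M: I[1,1], I[1,2], I[1,3].
HN type (ℓ=3): μ^(1)=5; μ^(2)=7/2; μ^(3)=-4

((1, 0, 0); (1, 1, 0); (1, 1, 1))


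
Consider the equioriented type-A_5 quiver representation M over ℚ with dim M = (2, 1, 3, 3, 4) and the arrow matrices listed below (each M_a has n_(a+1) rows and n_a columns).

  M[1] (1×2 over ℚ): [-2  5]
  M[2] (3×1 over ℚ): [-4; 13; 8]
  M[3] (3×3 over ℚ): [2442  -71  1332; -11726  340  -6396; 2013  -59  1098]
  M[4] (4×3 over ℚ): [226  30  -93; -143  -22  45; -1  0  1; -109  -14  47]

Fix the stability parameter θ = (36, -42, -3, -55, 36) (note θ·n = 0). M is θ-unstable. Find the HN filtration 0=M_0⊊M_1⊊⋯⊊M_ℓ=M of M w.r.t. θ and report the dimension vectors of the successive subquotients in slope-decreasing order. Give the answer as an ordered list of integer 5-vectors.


Barcode: M ≅ I[1,1], I[1,5], I[3,3], I[3,5], I[4,5], I[5,5]. HN layers by μ_θ (5 steps, strictly decreasing):
  μ^(1)=36; μ^(2)=-3; μ^(3)=-16; μ^(4)=-29; μ^(5)=-55

((1, 0, 0, 0, 4); (0, 0, 1, 0, 0); (1, 1, 1, 1, 0); (0, 0, 1, 1, 0); (0, 0, 0, 1, 0))


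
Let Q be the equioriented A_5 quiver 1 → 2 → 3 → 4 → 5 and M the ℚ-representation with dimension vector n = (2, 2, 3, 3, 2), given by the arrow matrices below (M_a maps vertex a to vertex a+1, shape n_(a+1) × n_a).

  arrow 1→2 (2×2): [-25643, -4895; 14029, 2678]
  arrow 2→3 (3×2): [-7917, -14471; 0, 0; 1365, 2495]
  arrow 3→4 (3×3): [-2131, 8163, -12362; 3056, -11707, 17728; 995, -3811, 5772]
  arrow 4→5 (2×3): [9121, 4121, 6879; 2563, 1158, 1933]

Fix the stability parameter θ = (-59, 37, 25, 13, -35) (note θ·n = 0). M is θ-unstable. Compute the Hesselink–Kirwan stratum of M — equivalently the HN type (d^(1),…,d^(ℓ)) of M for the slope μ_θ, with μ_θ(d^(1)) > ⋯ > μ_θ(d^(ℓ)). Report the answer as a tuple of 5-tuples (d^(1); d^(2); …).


Interval decomposition of M: I[1,2], I[1,4], I[3,5]^2.
HN type (ℓ=4): μ^(1)=37; μ^(2)=25; μ^(3)=1; μ^(4)=-59

((0, 1, 0, 0, 0); (0, 1, 1, 1, 0); (0, 0, 2, 2, 2); (2, 0, 0, 0, 0))


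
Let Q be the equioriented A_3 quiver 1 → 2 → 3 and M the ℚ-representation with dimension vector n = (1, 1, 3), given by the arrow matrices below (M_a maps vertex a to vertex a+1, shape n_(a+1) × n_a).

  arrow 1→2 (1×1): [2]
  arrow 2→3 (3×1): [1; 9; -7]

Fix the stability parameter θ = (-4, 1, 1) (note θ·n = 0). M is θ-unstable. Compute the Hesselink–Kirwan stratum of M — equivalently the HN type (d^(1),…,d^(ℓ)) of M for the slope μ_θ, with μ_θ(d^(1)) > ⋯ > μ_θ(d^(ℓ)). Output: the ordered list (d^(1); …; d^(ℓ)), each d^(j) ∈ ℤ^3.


Barcode: M ≅ I[1,3], I[3,3]^2. HN layers by μ_θ (2 steps, strictly decreasing):
  μ^(1)=1; μ^(2)=-4

((0, 1, 3); (1, 0, 0))


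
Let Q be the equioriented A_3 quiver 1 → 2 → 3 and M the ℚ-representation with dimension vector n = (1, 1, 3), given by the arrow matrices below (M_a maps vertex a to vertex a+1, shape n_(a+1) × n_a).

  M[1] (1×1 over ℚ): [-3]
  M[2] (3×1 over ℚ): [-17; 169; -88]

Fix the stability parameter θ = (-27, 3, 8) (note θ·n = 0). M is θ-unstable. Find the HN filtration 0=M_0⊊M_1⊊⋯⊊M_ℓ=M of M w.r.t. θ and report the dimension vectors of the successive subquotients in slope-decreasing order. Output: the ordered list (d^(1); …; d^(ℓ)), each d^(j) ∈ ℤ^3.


Interval decomposition of M: I[1,3], I[3,3]^2.
HN type (ℓ=3): μ^(1)=8; μ^(2)=3; μ^(3)=-27

((0, 0, 3); (0, 1, 0); (1, 0, 0))


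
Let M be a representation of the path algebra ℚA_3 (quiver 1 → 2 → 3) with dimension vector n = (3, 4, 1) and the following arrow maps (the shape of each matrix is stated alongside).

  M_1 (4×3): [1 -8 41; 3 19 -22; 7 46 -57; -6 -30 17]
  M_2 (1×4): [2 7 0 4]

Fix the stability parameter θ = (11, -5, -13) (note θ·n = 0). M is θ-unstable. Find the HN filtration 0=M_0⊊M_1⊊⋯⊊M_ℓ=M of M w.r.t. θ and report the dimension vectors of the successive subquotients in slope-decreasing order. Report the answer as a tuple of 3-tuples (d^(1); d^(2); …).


Barcode: M ≅ I[1,2]^2, I[1,3], I[2,2]. HN layers by μ_θ (3 steps, strictly decreasing):
  μ^(1)=3; μ^(2)=-7/3; μ^(3)=-5

((2, 2, 0); (1, 1, 1); (0, 1, 0))


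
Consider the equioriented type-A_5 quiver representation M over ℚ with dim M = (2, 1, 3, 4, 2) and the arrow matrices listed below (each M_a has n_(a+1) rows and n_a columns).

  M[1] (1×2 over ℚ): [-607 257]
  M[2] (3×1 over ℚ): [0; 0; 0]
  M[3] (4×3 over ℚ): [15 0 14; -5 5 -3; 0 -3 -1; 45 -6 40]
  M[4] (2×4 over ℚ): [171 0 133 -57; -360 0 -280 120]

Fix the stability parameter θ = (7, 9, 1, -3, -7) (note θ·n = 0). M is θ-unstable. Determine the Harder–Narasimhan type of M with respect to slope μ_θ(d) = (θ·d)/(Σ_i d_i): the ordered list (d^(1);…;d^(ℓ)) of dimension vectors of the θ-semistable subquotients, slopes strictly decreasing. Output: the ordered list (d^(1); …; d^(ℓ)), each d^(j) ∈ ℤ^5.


Interval decomposition of M: I[1,1], I[1,2], I[3,3], I[3,4], I[3,5], I[4,4]^2, I[5,5].
HN type (ℓ=6): μ^(1)=9; μ^(2)=7; μ^(3)=1; μ^(4)=-1; μ^(5)=-3; μ^(6)=-7

((0, 1, 0, 0, 0); (2, 0, 0, 0, 0); (0, 0, 1, 0, 0); (0, 0, 1, 1, 0); (0, 0, 1, 3, 1); (0, 0, 0, 0, 1))
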